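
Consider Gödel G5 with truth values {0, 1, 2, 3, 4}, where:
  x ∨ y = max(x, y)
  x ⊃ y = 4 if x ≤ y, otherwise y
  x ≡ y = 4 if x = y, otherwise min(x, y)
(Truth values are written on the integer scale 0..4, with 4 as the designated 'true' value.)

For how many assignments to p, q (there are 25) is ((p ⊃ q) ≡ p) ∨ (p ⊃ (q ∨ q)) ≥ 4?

15

value 4: 15 assignments (counts)
value 3: 1 assignment
value 2: 2 assignments
value 1: 3 assignments
value 0: 4 assignments
So 15 of the 25 assignments meet the threshold.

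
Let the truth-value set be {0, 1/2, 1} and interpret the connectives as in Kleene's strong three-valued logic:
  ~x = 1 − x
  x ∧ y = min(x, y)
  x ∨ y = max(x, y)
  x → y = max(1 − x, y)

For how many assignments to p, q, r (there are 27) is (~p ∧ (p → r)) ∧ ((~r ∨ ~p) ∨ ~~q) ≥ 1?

9

value 1: 9 assignments (counts)
value 1/2: 9 assignments
value 0: 9 assignments
So 9 of the 27 assignments meet the threshold.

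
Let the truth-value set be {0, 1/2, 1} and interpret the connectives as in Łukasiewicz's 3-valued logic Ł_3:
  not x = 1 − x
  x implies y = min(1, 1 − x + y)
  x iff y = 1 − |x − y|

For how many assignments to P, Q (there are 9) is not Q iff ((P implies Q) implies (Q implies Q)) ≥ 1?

P = 0, Q = 0 ↦ 1  ≥
P = 0, Q = 1/2 ↦ 1/2  <
P = 0, Q = 1 ↦ 0  <
P = 1/2, Q = 0 ↦ 1  ≥
P = 1/2, Q = 1/2 ↦ 1/2  <
P = 1/2, Q = 1 ↦ 0  <
P = 1, Q = 0 ↦ 1  ≥
P = 1, Q = 1/2 ↦ 1/2  <
P = 1, Q = 1 ↦ 0  <
So 3 of the 9 assignments meet the threshold.

3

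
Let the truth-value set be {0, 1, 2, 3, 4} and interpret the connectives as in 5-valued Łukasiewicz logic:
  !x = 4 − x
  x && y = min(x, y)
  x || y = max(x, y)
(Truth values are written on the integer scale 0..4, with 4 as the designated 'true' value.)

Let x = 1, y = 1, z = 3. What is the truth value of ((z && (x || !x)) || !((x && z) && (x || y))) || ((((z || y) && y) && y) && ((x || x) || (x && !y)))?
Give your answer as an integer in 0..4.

!x = !1 = 3
x || !x = 1 || 3 = 3
z && (x || !x) = 3 && 3 = 3
x && z = 1 && 3 = 1
x || y = 1 || 1 = 1
(x && z) && (x || y) = 1 && 1 = 1
!((x && z) && (x || y)) = !1 = 3
(z && (x || !x)) || !((x && z) && (x || y)) = 3 || 3 = 3
z || y = 3 || 1 = 3
(z || y) && y = 3 && 1 = 1
((z || y) && y) && y = 1 && 1 = 1
x || x = 1 || 1 = 1
!y = !1 = 3
x && !y = 1 && 3 = 1
(x || x) || (x && !y) = 1 || 1 = 1
(((z || y) && y) && y) && ((x || x) || (x && !y)) = 1 && 1 = 1
((z && (x || !x)) || !((x && z) && (x || y))) || ((((z || y) && y) && y) && ((x || x) || (x && !y))) = 3 || 1 = 3

3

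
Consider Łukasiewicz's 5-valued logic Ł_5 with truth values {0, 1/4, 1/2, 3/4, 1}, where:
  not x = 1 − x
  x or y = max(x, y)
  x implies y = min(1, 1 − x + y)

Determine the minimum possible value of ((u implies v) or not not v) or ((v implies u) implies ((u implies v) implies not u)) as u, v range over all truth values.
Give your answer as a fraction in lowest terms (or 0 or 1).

Take u = 1, v = 1/2:
u implies v = 1 implies 1/2 = 1/2
not v = not 1/2 = 1/2
not not v = not 1/2 = 1/2
(u implies v) or not not v = 1/2 or 1/2 = 1/2
v implies u = 1/2 implies 1 = 1
u implies v = 1 implies 1/2 = 1/2
not u = not 1 = 0
(u implies v) implies not u = 1/2 implies 0 = 1/2
(v implies u) implies ((u implies v) implies not u) = 1 implies 1/2 = 1/2
((u implies v) or not not v) or ((v implies u) implies ((u implies v) implies not u)) = 1/2 or 1/2 = 1/2
No assignment yields a value below 1/2, so this is the minimum.

1/2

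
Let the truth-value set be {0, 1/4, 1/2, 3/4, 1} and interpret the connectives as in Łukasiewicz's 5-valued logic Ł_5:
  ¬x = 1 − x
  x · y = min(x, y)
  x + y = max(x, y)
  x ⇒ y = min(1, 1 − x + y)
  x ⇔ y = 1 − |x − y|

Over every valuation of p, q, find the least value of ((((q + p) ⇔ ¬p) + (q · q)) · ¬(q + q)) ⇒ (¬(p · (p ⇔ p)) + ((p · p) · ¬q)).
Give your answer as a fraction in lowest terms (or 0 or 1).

Take p = 1/2, q = 0:
q + p = 0 + 1/2 = 1/2
¬p = ¬1/2 = 1/2
(q + p) ⇔ ¬p = 1/2 ⇔ 1/2 = 1
q · q = 0 · 0 = 0
((q + p) ⇔ ¬p) + (q · q) = 1 + 0 = 1
q + q = 0 + 0 = 0
¬(q + q) = ¬0 = 1
(((q + p) ⇔ ¬p) + (q · q)) · ¬(q + q) = 1 · 1 = 1
p ⇔ p = 1/2 ⇔ 1/2 = 1
p · (p ⇔ p) = 1/2 · 1 = 1/2
¬(p · (p ⇔ p)) = ¬1/2 = 1/2
p · p = 1/2 · 1/2 = 1/2
¬q = ¬0 = 1
(p · p) · ¬q = 1/2 · 1 = 1/2
¬(p · (p ⇔ p)) + ((p · p) · ¬q) = 1/2 + 1/2 = 1/2
((((q + p) ⇔ ¬p) + (q · q)) · ¬(q + q)) ⇒ (¬(p · (p ⇔ p)) + ((p · p) · ¬q)) = 1 ⇒ 1/2 = 1/2
No assignment yields a value below 1/2, so this is the minimum.

1/2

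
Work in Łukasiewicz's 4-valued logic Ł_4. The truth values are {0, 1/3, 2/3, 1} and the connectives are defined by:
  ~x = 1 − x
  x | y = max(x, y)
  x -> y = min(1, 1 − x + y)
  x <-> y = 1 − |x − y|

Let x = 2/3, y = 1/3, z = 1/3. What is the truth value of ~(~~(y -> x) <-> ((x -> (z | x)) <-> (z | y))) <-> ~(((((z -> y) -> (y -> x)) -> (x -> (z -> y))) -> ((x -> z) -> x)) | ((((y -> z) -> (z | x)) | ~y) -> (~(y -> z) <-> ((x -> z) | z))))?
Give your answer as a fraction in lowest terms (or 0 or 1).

1/3

y -> x = 1/3 -> 2/3 = 1
~(y -> x) = ~1 = 0
~~(y -> x) = ~0 = 1
z | x = 1/3 | 2/3 = 2/3
x -> (z | x) = 2/3 -> 2/3 = 1
z | y = 1/3 | 1/3 = 1/3
(x -> (z | x)) <-> (z | y) = 1 <-> 1/3 = 1/3
~~(y -> x) <-> ((x -> (z | x)) <-> (z | y)) = 1 <-> 1/3 = 1/3
~(~~(y -> x) <-> ((x -> (z | x)) <-> (z | y))) = ~1/3 = 2/3
z -> y = 1/3 -> 1/3 = 1
y -> x = 1/3 -> 2/3 = 1
(z -> y) -> (y -> x) = 1 -> 1 = 1
z -> y = 1/3 -> 1/3 = 1
x -> (z -> y) = 2/3 -> 1 = 1
((z -> y) -> (y -> x)) -> (x -> (z -> y)) = 1 -> 1 = 1
x -> z = 2/3 -> 1/3 = 2/3
(x -> z) -> x = 2/3 -> 2/3 = 1
(((z -> y) -> (y -> x)) -> (x -> (z -> y))) -> ((x -> z) -> x) = 1 -> 1 = 1
y -> z = 1/3 -> 1/3 = 1
z | x = 1/3 | 2/3 = 2/3
(y -> z) -> (z | x) = 1 -> 2/3 = 2/3
~y = ~1/3 = 2/3
((y -> z) -> (z | x)) | ~y = 2/3 | 2/3 = 2/3
y -> z = 1/3 -> 1/3 = 1
~(y -> z) = ~1 = 0
x -> z = 2/3 -> 1/3 = 2/3
(x -> z) | z = 2/3 | 1/3 = 2/3
~(y -> z) <-> ((x -> z) | z) = 0 <-> 2/3 = 1/3
(((y -> z) -> (z | x)) | ~y) -> (~(y -> z) <-> ((x -> z) | z)) = 2/3 -> 1/3 = 2/3
((((z -> y) -> (y -> x)) -> (x -> (z -> y))) -> ((x -> z) -> x)) | ((((y -> z) -> (z | x)) | ~y) -> (~(y -> z) <-> ((x -> z) | z))) = 1 | 2/3 = 1
~(((((z -> y) -> (y -> x)) -> (x -> (z -> y))) -> ((x -> z) -> x)) | ((((y -> z) -> (z | x)) | ~y) -> (~(y -> z) <-> ((x -> z) | z)))) = ~1 = 0
~(~~(y -> x) <-> ((x -> (z | x)) <-> (z | y))) <-> ~(((((z -> y) -> (y -> x)) -> (x -> (z -> y))) -> ((x -> z) -> x)) | ((((y -> z) -> (z | x)) | ~y) -> (~(y -> z) <-> ((x -> z) | z)))) = 2/3 <-> 0 = 1/3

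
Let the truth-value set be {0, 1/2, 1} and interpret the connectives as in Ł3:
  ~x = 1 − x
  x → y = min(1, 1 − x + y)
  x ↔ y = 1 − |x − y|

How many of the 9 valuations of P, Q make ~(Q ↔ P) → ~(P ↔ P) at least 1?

3

P = 0, Q = 0 ↦ 1  ≥
P = 0, Q = 1/2 ↦ 1/2  <
P = 0, Q = 1 ↦ 0  <
P = 1/2, Q = 0 ↦ 1/2  <
P = 1/2, Q = 1/2 ↦ 1  ≥
P = 1/2, Q = 1 ↦ 1/2  <
P = 1, Q = 0 ↦ 0  <
P = 1, Q = 1/2 ↦ 1/2  <
P = 1, Q = 1 ↦ 1  ≥
So 3 of the 9 assignments meet the threshold.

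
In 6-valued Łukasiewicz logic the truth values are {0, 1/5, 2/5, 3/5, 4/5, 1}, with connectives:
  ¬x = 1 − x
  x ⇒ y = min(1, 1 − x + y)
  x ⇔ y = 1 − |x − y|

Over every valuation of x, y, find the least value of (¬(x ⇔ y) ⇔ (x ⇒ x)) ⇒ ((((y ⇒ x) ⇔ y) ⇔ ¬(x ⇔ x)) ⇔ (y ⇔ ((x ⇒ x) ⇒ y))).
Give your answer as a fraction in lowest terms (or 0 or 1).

Take x = 0, y = 3/5:
x ⇔ y = 0 ⇔ 3/5 = 2/5
¬(x ⇔ y) = ¬2/5 = 3/5
x ⇒ x = 0 ⇒ 0 = 1
¬(x ⇔ y) ⇔ (x ⇒ x) = 3/5 ⇔ 1 = 3/5
y ⇒ x = 3/5 ⇒ 0 = 2/5
(y ⇒ x) ⇔ y = 2/5 ⇔ 3/5 = 4/5
x ⇔ x = 0 ⇔ 0 = 1
¬(x ⇔ x) = ¬1 = 0
((y ⇒ x) ⇔ y) ⇔ ¬(x ⇔ x) = 4/5 ⇔ 0 = 1/5
x ⇒ x = 0 ⇒ 0 = 1
(x ⇒ x) ⇒ y = 1 ⇒ 3/5 = 3/5
y ⇔ ((x ⇒ x) ⇒ y) = 3/5 ⇔ 3/5 = 1
(((y ⇒ x) ⇔ y) ⇔ ¬(x ⇔ x)) ⇔ (y ⇔ ((x ⇒ x) ⇒ y)) = 1/5 ⇔ 1 = 1/5
(¬(x ⇔ y) ⇔ (x ⇒ x)) ⇒ ((((y ⇒ x) ⇔ y) ⇔ ¬(x ⇔ x)) ⇔ (y ⇔ ((x ⇒ x) ⇒ y))) = 3/5 ⇒ 1/5 = 3/5
No assignment yields a value below 3/5, so this is the minimum.

3/5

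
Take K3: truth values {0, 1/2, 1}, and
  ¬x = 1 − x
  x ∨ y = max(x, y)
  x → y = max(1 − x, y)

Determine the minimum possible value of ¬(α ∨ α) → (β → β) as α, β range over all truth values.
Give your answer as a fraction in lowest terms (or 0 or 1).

1/2

Take α = 0, β = 1/2:
α ∨ α = 0 ∨ 0 = 0
¬(α ∨ α) = ¬0 = 1
β → β = 1/2 → 1/2 = 1/2
¬(α ∨ α) → (β → β) = 1 → 1/2 = 1/2
No assignment yields a value below 1/2, so this is the minimum.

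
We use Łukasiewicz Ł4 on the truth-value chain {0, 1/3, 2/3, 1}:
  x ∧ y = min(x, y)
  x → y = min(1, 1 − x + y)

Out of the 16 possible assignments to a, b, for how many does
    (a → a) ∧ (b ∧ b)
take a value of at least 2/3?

a = 0, b = 0 ↦ 0  <
a = 0, b = 1/3 ↦ 1/3  <
a = 0, b = 2/3 ↦ 2/3  ≥
a = 0, b = 1 ↦ 1  ≥
a = 1/3, b = 0 ↦ 0  <
a = 1/3, b = 1/3 ↦ 1/3  <
a = 1/3, b = 2/3 ↦ 2/3  ≥
a = 1/3, b = 1 ↦ 1  ≥
a = 2/3, b = 0 ↦ 0  <
a = 2/3, b = 1/3 ↦ 1/3  <
a = 2/3, b = 2/3 ↦ 2/3  ≥
a = 2/3, b = 1 ↦ 1  ≥
a = 1, b = 0 ↦ 0  <
a = 1, b = 1/3 ↦ 1/3  <
a = 1, b = 2/3 ↦ 2/3  ≥
a = 1, b = 1 ↦ 1  ≥
So 8 of the 16 assignments meet the threshold.

8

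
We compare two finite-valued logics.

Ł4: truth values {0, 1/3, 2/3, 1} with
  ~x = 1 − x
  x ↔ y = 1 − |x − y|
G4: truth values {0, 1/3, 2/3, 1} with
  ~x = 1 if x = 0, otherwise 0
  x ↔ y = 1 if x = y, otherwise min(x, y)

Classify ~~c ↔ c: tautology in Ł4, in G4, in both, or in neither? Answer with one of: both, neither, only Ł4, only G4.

In Ł4: every assignment gives 1 — tautology.
In G4: at c = 1/3 the value is 1/3 — not a tautology.

only Ł4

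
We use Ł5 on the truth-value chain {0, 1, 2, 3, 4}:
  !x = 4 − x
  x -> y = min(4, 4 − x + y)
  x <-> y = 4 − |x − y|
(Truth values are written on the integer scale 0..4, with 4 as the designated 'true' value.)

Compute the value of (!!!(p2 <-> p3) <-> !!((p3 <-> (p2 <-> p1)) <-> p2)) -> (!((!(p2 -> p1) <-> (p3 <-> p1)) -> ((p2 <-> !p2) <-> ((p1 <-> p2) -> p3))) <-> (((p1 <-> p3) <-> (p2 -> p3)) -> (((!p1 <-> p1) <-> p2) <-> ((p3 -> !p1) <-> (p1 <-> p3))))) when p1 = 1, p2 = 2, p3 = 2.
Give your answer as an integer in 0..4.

3

p2 <-> p3 = 2 <-> 2 = 4
!(p2 <-> p3) = !4 = 0
!!(p2 <-> p3) = !0 = 4
!!!(p2 <-> p3) = !4 = 0
p2 <-> p1 = 2 <-> 1 = 3
p3 <-> (p2 <-> p1) = 2 <-> 3 = 3
(p3 <-> (p2 <-> p1)) <-> p2 = 3 <-> 2 = 3
!((p3 <-> (p2 <-> p1)) <-> p2) = !3 = 1
!!((p3 <-> (p2 <-> p1)) <-> p2) = !1 = 3
!!!(p2 <-> p3) <-> !!((p3 <-> (p2 <-> p1)) <-> p2) = 0 <-> 3 = 1
p2 -> p1 = 2 -> 1 = 3
!(p2 -> p1) = !3 = 1
p3 <-> p1 = 2 <-> 1 = 3
!(p2 -> p1) <-> (p3 <-> p1) = 1 <-> 3 = 2
!p2 = !2 = 2
p2 <-> !p2 = 2 <-> 2 = 4
p1 <-> p2 = 1 <-> 2 = 3
(p1 <-> p2) -> p3 = 3 -> 2 = 3
(p2 <-> !p2) <-> ((p1 <-> p2) -> p3) = 4 <-> 3 = 3
(!(p2 -> p1) <-> (p3 <-> p1)) -> ((p2 <-> !p2) <-> ((p1 <-> p2) -> p3)) = 2 -> 3 = 4
!((!(p2 -> p1) <-> (p3 <-> p1)) -> ((p2 <-> !p2) <-> ((p1 <-> p2) -> p3))) = !4 = 0
p1 <-> p3 = 1 <-> 2 = 3
p2 -> p3 = 2 -> 2 = 4
(p1 <-> p3) <-> (p2 -> p3) = 3 <-> 4 = 3
!p1 = !1 = 3
!p1 <-> p1 = 3 <-> 1 = 2
(!p1 <-> p1) <-> p2 = 2 <-> 2 = 4
!p1 = !1 = 3
p3 -> !p1 = 2 -> 3 = 4
p1 <-> p3 = 1 <-> 2 = 3
(p3 -> !p1) <-> (p1 <-> p3) = 4 <-> 3 = 3
((!p1 <-> p1) <-> p2) <-> ((p3 -> !p1) <-> (p1 <-> p3)) = 4 <-> 3 = 3
((p1 <-> p3) <-> (p2 -> p3)) -> (((!p1 <-> p1) <-> p2) <-> ((p3 -> !p1) <-> (p1 <-> p3))) = 3 -> 3 = 4
!((!(p2 -> p1) <-> (p3 <-> p1)) -> ((p2 <-> !p2) <-> ((p1 <-> p2) -> p3))) <-> (((p1 <-> p3) <-> (p2 -> p3)) -> (((!p1 <-> p1) <-> p2) <-> ((p3 -> !p1) <-> (p1 <-> p3)))) = 0 <-> 4 = 0
(!!!(p2 <-> p3) <-> !!((p3 <-> (p2 <-> p1)) <-> p2)) -> (!((!(p2 -> p1) <-> (p3 <-> p1)) -> ((p2 <-> !p2) <-> ((p1 <-> p2) -> p3))) <-> (((p1 <-> p3) <-> (p2 -> p3)) -> (((!p1 <-> p1) <-> p2) <-> ((p3 -> !p1) <-> (p1 <-> p3))))) = 1 -> 0 = 3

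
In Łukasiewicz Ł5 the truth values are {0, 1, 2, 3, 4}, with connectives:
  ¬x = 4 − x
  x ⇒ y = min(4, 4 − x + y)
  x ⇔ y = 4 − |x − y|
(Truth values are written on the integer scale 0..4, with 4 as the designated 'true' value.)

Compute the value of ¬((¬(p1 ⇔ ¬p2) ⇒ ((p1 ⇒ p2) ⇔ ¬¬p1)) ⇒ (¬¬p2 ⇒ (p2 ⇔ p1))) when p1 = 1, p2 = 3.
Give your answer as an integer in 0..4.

1

¬p2 = ¬3 = 1
p1 ⇔ ¬p2 = 1 ⇔ 1 = 4
¬(p1 ⇔ ¬p2) = ¬4 = 0
p1 ⇒ p2 = 1 ⇒ 3 = 4
¬p1 = ¬1 = 3
¬¬p1 = ¬3 = 1
(p1 ⇒ p2) ⇔ ¬¬p1 = 4 ⇔ 1 = 1
¬(p1 ⇔ ¬p2) ⇒ ((p1 ⇒ p2) ⇔ ¬¬p1) = 0 ⇒ 1 = 4
¬p2 = ¬3 = 1
¬¬p2 = ¬1 = 3
p2 ⇔ p1 = 3 ⇔ 1 = 2
¬¬p2 ⇒ (p2 ⇔ p1) = 3 ⇒ 2 = 3
(¬(p1 ⇔ ¬p2) ⇒ ((p1 ⇒ p2) ⇔ ¬¬p1)) ⇒ (¬¬p2 ⇒ (p2 ⇔ p1)) = 4 ⇒ 3 = 3
¬((¬(p1 ⇔ ¬p2) ⇒ ((p1 ⇒ p2) ⇔ ¬¬p1)) ⇒ (¬¬p2 ⇒ (p2 ⇔ p1))) = ¬3 = 1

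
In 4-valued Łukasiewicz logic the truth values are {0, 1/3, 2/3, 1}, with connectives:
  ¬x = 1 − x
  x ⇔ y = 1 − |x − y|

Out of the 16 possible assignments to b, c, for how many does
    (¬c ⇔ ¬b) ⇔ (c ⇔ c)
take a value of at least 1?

4

b = 0, c = 0 ↦ 1  ≥
b = 0, c = 1/3 ↦ 2/3  <
b = 0, c = 2/3 ↦ 1/3  <
b = 0, c = 1 ↦ 0  <
b = 1/3, c = 0 ↦ 2/3  <
b = 1/3, c = 1/3 ↦ 1  ≥
b = 1/3, c = 2/3 ↦ 2/3  <
b = 1/3, c = 1 ↦ 1/3  <
b = 2/3, c = 0 ↦ 1/3  <
b = 2/3, c = 1/3 ↦ 2/3  <
b = 2/3, c = 2/3 ↦ 1  ≥
b = 2/3, c = 1 ↦ 2/3  <
b = 1, c = 0 ↦ 0  <
b = 1, c = 1/3 ↦ 1/3  <
b = 1, c = 2/3 ↦ 2/3  <
b = 1, c = 1 ↦ 1  ≥
So 4 of the 16 assignments meet the threshold.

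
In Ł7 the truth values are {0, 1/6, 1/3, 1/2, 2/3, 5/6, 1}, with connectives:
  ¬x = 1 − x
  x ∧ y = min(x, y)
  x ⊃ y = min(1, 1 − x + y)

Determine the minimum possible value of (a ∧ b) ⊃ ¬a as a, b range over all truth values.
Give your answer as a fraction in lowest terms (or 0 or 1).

Take a = 1, b = 1:
a ∧ b = 1 ∧ 1 = 1
¬a = ¬1 = 0
(a ∧ b) ⊃ ¬a = 1 ⊃ 0 = 0
No assignment yields a value below 0, so this is the minimum.

0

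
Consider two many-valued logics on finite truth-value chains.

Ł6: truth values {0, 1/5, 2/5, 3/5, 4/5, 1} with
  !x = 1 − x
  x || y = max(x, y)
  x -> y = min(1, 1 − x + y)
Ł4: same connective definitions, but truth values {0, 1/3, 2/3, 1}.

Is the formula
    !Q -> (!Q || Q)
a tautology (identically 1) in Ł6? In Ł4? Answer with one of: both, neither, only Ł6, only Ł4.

both

In Ł6: every assignment gives 1 — tautology.
In Ł4: every assignment gives 1 — tautology.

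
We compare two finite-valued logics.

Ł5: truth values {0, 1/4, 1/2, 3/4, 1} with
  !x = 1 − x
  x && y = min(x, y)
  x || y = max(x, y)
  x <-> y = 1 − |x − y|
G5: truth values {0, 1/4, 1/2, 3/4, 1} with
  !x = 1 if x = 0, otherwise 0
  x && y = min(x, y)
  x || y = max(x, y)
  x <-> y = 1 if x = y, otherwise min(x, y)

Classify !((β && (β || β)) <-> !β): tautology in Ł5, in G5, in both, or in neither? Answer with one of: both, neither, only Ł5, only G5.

only G5

In Ł5: at β = 1/4 the value is 1/2 — not a tautology.
In G5: every assignment gives 1 — tautology.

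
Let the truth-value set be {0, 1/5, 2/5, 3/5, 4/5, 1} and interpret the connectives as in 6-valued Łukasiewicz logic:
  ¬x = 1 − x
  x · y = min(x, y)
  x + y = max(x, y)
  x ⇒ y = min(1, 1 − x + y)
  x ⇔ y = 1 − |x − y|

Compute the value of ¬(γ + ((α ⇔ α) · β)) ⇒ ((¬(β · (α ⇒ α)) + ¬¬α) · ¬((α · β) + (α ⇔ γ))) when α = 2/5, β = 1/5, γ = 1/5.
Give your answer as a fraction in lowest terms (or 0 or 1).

α ⇔ α = 2/5 ⇔ 2/5 = 1
(α ⇔ α) · β = 1 · 1/5 = 1/5
γ + ((α ⇔ α) · β) = 1/5 + 1/5 = 1/5
¬(γ + ((α ⇔ α) · β)) = ¬1/5 = 4/5
α ⇒ α = 2/5 ⇒ 2/5 = 1
β · (α ⇒ α) = 1/5 · 1 = 1/5
¬(β · (α ⇒ α)) = ¬1/5 = 4/5
¬α = ¬2/5 = 3/5
¬¬α = ¬3/5 = 2/5
¬(β · (α ⇒ α)) + ¬¬α = 4/5 + 2/5 = 4/5
α · β = 2/5 · 1/5 = 1/5
α ⇔ γ = 2/5 ⇔ 1/5 = 4/5
(α · β) + (α ⇔ γ) = 1/5 + 4/5 = 4/5
¬((α · β) + (α ⇔ γ)) = ¬4/5 = 1/5
(¬(β · (α ⇒ α)) + ¬¬α) · ¬((α · β) + (α ⇔ γ)) = 4/5 · 1/5 = 1/5
¬(γ + ((α ⇔ α) · β)) ⇒ ((¬(β · (α ⇒ α)) + ¬¬α) · ¬((α · β) + (α ⇔ γ))) = 4/5 ⇒ 1/5 = 2/5

2/5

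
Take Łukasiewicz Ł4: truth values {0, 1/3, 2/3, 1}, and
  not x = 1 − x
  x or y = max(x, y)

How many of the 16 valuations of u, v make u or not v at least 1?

u = 0, v = 0 ↦ 1  ≥
u = 0, v = 1/3 ↦ 2/3  <
u = 0, v = 2/3 ↦ 1/3  <
u = 0, v = 1 ↦ 0  <
u = 1/3, v = 0 ↦ 1  ≥
u = 1/3, v = 1/3 ↦ 2/3  <
u = 1/3, v = 2/3 ↦ 1/3  <
u = 1/3, v = 1 ↦ 1/3  <
u = 2/3, v = 0 ↦ 1  ≥
u = 2/3, v = 1/3 ↦ 2/3  <
u = 2/3, v = 2/3 ↦ 2/3  <
u = 2/3, v = 1 ↦ 2/3  <
u = 1, v = 0 ↦ 1  ≥
u = 1, v = 1/3 ↦ 1  ≥
u = 1, v = 2/3 ↦ 1  ≥
u = 1, v = 1 ↦ 1  ≥
So 7 of the 16 assignments meet the threshold.

7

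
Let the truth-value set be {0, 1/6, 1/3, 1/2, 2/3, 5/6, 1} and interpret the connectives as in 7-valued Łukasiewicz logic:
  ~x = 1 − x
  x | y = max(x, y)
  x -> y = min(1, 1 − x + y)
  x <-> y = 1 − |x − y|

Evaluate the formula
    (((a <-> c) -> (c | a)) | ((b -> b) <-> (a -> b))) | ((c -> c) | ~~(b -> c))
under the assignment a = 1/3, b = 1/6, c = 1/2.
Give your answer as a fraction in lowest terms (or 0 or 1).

1

a <-> c = 1/3 <-> 1/2 = 5/6
c | a = 1/2 | 1/3 = 1/2
(a <-> c) -> (c | a) = 5/6 -> 1/2 = 2/3
b -> b = 1/6 -> 1/6 = 1
a -> b = 1/3 -> 1/6 = 5/6
(b -> b) <-> (a -> b) = 1 <-> 5/6 = 5/6
((a <-> c) -> (c | a)) | ((b -> b) <-> (a -> b)) = 2/3 | 5/6 = 5/6
c -> c = 1/2 -> 1/2 = 1
b -> c = 1/6 -> 1/2 = 1
~(b -> c) = ~1 = 0
~~(b -> c) = ~0 = 1
(c -> c) | ~~(b -> c) = 1 | 1 = 1
(((a <-> c) -> (c | a)) | ((b -> b) <-> (a -> b))) | ((c -> c) | ~~(b -> c)) = 5/6 | 1 = 1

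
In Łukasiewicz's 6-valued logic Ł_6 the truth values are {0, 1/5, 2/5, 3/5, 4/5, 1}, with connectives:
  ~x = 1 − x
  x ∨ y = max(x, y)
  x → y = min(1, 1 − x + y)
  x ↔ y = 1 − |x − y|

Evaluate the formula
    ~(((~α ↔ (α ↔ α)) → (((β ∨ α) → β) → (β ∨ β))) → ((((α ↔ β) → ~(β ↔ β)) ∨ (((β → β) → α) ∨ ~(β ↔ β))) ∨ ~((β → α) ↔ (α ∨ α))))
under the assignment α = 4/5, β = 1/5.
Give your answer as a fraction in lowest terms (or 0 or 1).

1/5

~α = ~4/5 = 1/5
α ↔ α = 4/5 ↔ 4/5 = 1
~α ↔ (α ↔ α) = 1/5 ↔ 1 = 1/5
β ∨ α = 1/5 ∨ 4/5 = 4/5
(β ∨ α) → β = 4/5 → 1/5 = 2/5
β ∨ β = 1/5 ∨ 1/5 = 1/5
((β ∨ α) → β) → (β ∨ β) = 2/5 → 1/5 = 4/5
(~α ↔ (α ↔ α)) → (((β ∨ α) → β) → (β ∨ β)) = 1/5 → 4/5 = 1
α ↔ β = 4/5 ↔ 1/5 = 2/5
β ↔ β = 1/5 ↔ 1/5 = 1
~(β ↔ β) = ~1 = 0
(α ↔ β) → ~(β ↔ β) = 2/5 → 0 = 3/5
β → β = 1/5 → 1/5 = 1
(β → β) → α = 1 → 4/5 = 4/5
β ↔ β = 1/5 ↔ 1/5 = 1
~(β ↔ β) = ~1 = 0
((β → β) → α) ∨ ~(β ↔ β) = 4/5 ∨ 0 = 4/5
((α ↔ β) → ~(β ↔ β)) ∨ (((β → β) → α) ∨ ~(β ↔ β)) = 3/5 ∨ 4/5 = 4/5
β → α = 1/5 → 4/5 = 1
α ∨ α = 4/5 ∨ 4/5 = 4/5
(β → α) ↔ (α ∨ α) = 1 ↔ 4/5 = 4/5
~((β → α) ↔ (α ∨ α)) = ~4/5 = 1/5
(((α ↔ β) → ~(β ↔ β)) ∨ (((β → β) → α) ∨ ~(β ↔ β))) ∨ ~((β → α) ↔ (α ∨ α)) = 4/5 ∨ 1/5 = 4/5
((~α ↔ (α ↔ α)) → (((β ∨ α) → β) → (β ∨ β))) → ((((α ↔ β) → ~(β ↔ β)) ∨ (((β → β) → α) ∨ ~(β ↔ β))) ∨ ~((β → α) ↔ (α ∨ α))) = 1 → 4/5 = 4/5
~(((~α ↔ (α ↔ α)) → (((β ∨ α) → β) → (β ∨ β))) → ((((α ↔ β) → ~(β ↔ β)) ∨ (((β → β) → α) ∨ ~(β ↔ β))) ∨ ~((β → α) ↔ (α ∨ α)))) = ~4/5 = 1/5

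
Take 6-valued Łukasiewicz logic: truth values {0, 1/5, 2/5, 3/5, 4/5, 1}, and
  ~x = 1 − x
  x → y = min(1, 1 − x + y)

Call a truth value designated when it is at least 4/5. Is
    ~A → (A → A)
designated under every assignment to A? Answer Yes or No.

Yes

A = 0 ↦ 1
A = 1/5 ↦ 1
A = 2/5 ↦ 1
A = 3/5 ↦ 1
A = 4/5 ↦ 1
A = 1 ↦ 1
Every assignment gives a value ≥ 4/5.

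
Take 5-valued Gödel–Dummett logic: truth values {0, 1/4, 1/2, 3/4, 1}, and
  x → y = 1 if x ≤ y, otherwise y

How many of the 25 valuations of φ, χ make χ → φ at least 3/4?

16

value 1: 15 assignments (counts)
value 3/4: 1 assignment (counts)
value 1/2: 2 assignments
value 1/4: 3 assignments
value 0: 4 assignments
So 16 of the 25 assignments meet the threshold.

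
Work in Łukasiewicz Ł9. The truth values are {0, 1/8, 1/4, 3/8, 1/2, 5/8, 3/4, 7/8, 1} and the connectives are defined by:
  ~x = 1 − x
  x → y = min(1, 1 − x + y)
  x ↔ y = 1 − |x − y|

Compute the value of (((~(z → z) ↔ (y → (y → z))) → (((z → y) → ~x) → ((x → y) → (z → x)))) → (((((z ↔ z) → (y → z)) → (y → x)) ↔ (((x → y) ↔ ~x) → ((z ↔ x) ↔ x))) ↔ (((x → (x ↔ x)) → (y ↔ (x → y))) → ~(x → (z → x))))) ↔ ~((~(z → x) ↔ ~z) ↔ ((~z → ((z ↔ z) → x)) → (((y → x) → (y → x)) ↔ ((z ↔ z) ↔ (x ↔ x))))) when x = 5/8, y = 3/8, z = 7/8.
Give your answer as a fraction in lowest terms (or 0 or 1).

z → z = 7/8 → 7/8 = 1
~(z → z) = ~1 = 0
y → z = 3/8 → 7/8 = 1
y → (y → z) = 3/8 → 1 = 1
~(z → z) ↔ (y → (y → z)) = 0 ↔ 1 = 0
z → y = 7/8 → 3/8 = 1/2
~x = ~5/8 = 3/8
(z → y) → ~x = 1/2 → 3/8 = 7/8
x → y = 5/8 → 3/8 = 3/4
z → x = 7/8 → 5/8 = 3/4
(x → y) → (z → x) = 3/4 → 3/4 = 1
((z → y) → ~x) → ((x → y) → (z → x)) = 7/8 → 1 = 1
(~(z → z) ↔ (y → (y → z))) → (((z → y) → ~x) → ((x → y) → (z → x))) = 0 → 1 = 1
z ↔ z = 7/8 ↔ 7/8 = 1
y → z = 3/8 → 7/8 = 1
(z ↔ z) → (y → z) = 1 → 1 = 1
y → x = 3/8 → 5/8 = 1
((z ↔ z) → (y → z)) → (y → x) = 1 → 1 = 1
x → y = 5/8 → 3/8 = 3/4
~x = ~5/8 = 3/8
(x → y) ↔ ~x = 3/4 ↔ 3/8 = 5/8
z ↔ x = 7/8 ↔ 5/8 = 3/4
(z ↔ x) ↔ x = 3/4 ↔ 5/8 = 7/8
((x → y) ↔ ~x) → ((z ↔ x) ↔ x) = 5/8 → 7/8 = 1
(((z ↔ z) → (y → z)) → (y → x)) ↔ (((x → y) ↔ ~x) → ((z ↔ x) ↔ x)) = 1 ↔ 1 = 1
x ↔ x = 5/8 ↔ 5/8 = 1
x → (x ↔ x) = 5/8 → 1 = 1
x → y = 5/8 → 3/8 = 3/4
y ↔ (x → y) = 3/8 ↔ 3/4 = 5/8
(x → (x ↔ x)) → (y ↔ (x → y)) = 1 → 5/8 = 5/8
z → x = 7/8 → 5/8 = 3/4
x → (z → x) = 5/8 → 3/4 = 1
~(x → (z → x)) = ~1 = 0
((x → (x ↔ x)) → (y ↔ (x → y))) → ~(x → (z → x)) = 5/8 → 0 = 3/8
((((z ↔ z) → (y → z)) → (y → x)) ↔ (((x → y) ↔ ~x) → ((z ↔ x) ↔ x))) ↔ (((x → (x ↔ x)) → (y ↔ (x → y))) → ~(x → (z → x))) = 1 ↔ 3/8 = 3/8
((~(z → z) ↔ (y → (y → z))) → (((z → y) → ~x) → ((x → y) → (z → x)))) → (((((z ↔ z) → (y → z)) → (y → x)) ↔ (((x → y) ↔ ~x) → ((z ↔ x) ↔ x))) ↔ (((x → (x ↔ x)) → (y ↔ (x → y))) → ~(x → (z → x)))) = 1 → 3/8 = 3/8
z → x = 7/8 → 5/8 = 3/4
~(z → x) = ~3/4 = 1/4
~z = ~7/8 = 1/8
~(z → x) ↔ ~z = 1/4 ↔ 1/8 = 7/8
~z = ~7/8 = 1/8
z ↔ z = 7/8 ↔ 7/8 = 1
(z ↔ z) → x = 1 → 5/8 = 5/8
~z → ((z ↔ z) → x) = 1/8 → 5/8 = 1
y → x = 3/8 → 5/8 = 1
y → x = 3/8 → 5/8 = 1
(y → x) → (y → x) = 1 → 1 = 1
z ↔ z = 7/8 ↔ 7/8 = 1
x ↔ x = 5/8 ↔ 5/8 = 1
(z ↔ z) ↔ (x ↔ x) = 1 ↔ 1 = 1
((y → x) → (y → x)) ↔ ((z ↔ z) ↔ (x ↔ x)) = 1 ↔ 1 = 1
(~z → ((z ↔ z) → x)) → (((y → x) → (y → x)) ↔ ((z ↔ z) ↔ (x ↔ x))) = 1 → 1 = 1
(~(z → x) ↔ ~z) ↔ ((~z → ((z ↔ z) → x)) → (((y → x) → (y → x)) ↔ ((z ↔ z) ↔ (x ↔ x)))) = 7/8 ↔ 1 = 7/8
~((~(z → x) ↔ ~z) ↔ ((~z → ((z ↔ z) → x)) → (((y → x) → (y → x)) ↔ ((z ↔ z) ↔ (x ↔ x))))) = ~7/8 = 1/8
(((~(z → z) ↔ (y → (y → z))) → (((z → y) → ~x) → ((x → y) → (z → x)))) → (((((z ↔ z) → (y → z)) → (y → x)) ↔ (((x → y) ↔ ~x) → ((z ↔ x) ↔ x))) ↔ (((x → (x ↔ x)) → (y ↔ (x → y))) → ~(x → (z → x))))) ↔ ~((~(z → x) ↔ ~z) ↔ ((~z → ((z ↔ z) → x)) → (((y → x) → (y → x)) ↔ ((z ↔ z) ↔ (x ↔ x))))) = 3/8 ↔ 1/8 = 3/4

3/4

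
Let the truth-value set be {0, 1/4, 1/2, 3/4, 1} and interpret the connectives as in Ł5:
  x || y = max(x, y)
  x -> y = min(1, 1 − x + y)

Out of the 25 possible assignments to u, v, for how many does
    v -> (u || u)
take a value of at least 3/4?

value 1: 15 assignments (counts)
value 3/4: 4 assignments (counts)
value 1/2: 3 assignments
value 1/4: 2 assignments
value 0: 1 assignment
So 19 of the 25 assignments meet the threshold.

19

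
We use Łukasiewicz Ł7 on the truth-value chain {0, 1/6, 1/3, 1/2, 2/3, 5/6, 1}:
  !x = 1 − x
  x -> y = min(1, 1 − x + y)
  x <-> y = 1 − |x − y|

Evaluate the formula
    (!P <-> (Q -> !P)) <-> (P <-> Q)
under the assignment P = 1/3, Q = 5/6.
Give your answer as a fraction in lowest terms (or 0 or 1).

!P = !1/3 = 2/3
!P = !1/3 = 2/3
Q -> !P = 5/6 -> 2/3 = 5/6
!P <-> (Q -> !P) = 2/3 <-> 5/6 = 5/6
P <-> Q = 1/3 <-> 5/6 = 1/2
(!P <-> (Q -> !P)) <-> (P <-> Q) = 5/6 <-> 1/2 = 2/3

2/3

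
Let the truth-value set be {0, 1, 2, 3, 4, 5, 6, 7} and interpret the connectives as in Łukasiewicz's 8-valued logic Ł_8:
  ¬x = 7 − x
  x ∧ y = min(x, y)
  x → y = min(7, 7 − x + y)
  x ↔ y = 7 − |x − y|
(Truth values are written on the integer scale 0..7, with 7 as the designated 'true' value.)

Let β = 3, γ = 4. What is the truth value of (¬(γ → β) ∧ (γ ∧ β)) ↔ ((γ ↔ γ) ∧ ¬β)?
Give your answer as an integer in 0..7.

4

γ → β = 4 → 3 = 6
¬(γ → β) = ¬6 = 1
γ ∧ β = 4 ∧ 3 = 3
¬(γ → β) ∧ (γ ∧ β) = 1 ∧ 3 = 1
γ ↔ γ = 4 ↔ 4 = 7
¬β = ¬3 = 4
(γ ↔ γ) ∧ ¬β = 7 ∧ 4 = 4
(¬(γ → β) ∧ (γ ∧ β)) ↔ ((γ ↔ γ) ∧ ¬β) = 1 ↔ 4 = 4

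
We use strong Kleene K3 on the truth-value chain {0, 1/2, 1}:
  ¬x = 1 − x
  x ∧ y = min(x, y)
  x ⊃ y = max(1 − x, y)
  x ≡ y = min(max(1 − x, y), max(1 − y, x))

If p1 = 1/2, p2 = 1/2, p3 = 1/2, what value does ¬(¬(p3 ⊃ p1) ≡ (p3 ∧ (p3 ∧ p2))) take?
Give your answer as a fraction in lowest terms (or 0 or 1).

1/2

p3 ⊃ p1 = 1/2 ⊃ 1/2 = 1/2
¬(p3 ⊃ p1) = ¬1/2 = 1/2
p3 ∧ p2 = 1/2 ∧ 1/2 = 1/2
p3 ∧ (p3 ∧ p2) = 1/2 ∧ 1/2 = 1/2
¬(p3 ⊃ p1) ≡ (p3 ∧ (p3 ∧ p2)) = 1/2 ≡ 1/2 = 1/2
¬(¬(p3 ⊃ p1) ≡ (p3 ∧ (p3 ∧ p2))) = ¬1/2 = 1/2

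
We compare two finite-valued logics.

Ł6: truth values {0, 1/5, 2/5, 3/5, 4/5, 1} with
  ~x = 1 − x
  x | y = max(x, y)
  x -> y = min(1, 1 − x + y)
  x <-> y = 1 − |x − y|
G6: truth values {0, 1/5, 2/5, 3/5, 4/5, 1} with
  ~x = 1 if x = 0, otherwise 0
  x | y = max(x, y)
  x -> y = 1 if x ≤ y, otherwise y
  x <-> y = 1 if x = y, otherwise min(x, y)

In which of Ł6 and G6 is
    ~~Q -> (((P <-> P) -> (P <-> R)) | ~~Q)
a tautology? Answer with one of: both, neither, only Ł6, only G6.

In Ł6: every assignment gives 1 — tautology.
In G6: every assignment gives 1 — tautology.

both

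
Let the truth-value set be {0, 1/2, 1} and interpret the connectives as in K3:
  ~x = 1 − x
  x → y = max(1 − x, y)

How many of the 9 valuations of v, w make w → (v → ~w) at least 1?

5

v = 0, w = 0 ↦ 1  ≥
v = 0, w = 1/2 ↦ 1  ≥
v = 0, w = 1 ↦ 1  ≥
v = 1/2, w = 0 ↦ 1  ≥
v = 1/2, w = 1/2 ↦ 1/2  <
v = 1/2, w = 1 ↦ 1/2  <
v = 1, w = 0 ↦ 1  ≥
v = 1, w = 1/2 ↦ 1/2  <
v = 1, w = 1 ↦ 0  <
So 5 of the 9 assignments meet the threshold.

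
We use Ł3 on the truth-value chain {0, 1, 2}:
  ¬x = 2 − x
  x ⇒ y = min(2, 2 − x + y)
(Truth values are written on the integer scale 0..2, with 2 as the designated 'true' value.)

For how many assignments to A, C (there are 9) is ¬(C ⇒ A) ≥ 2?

A = 0, C = 0 ↦ 0  <
A = 0, C = 1 ↦ 1  <
A = 0, C = 2 ↦ 2  ≥
A = 1, C = 0 ↦ 0  <
A = 1, C = 1 ↦ 0  <
A = 1, C = 2 ↦ 1  <
A = 2, C = 0 ↦ 0  <
A = 2, C = 1 ↦ 0  <
A = 2, C = 2 ↦ 0  <
So 1 of the 9 assignments meets the threshold.

1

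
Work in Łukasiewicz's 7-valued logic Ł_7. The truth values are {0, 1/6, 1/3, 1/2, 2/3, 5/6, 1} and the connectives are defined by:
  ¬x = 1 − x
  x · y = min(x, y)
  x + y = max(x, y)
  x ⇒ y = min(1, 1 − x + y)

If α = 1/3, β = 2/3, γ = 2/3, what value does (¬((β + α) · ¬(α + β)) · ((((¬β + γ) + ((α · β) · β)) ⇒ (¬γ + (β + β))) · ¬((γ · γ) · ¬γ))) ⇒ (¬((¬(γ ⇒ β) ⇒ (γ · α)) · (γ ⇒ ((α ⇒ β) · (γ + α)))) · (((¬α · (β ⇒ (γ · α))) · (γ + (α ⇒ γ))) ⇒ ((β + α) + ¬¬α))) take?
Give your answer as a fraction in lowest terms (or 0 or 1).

β + α = 2/3 + 1/3 = 2/3
α + β = 1/3 + 2/3 = 2/3
¬(α + β) = ¬2/3 = 1/3
(β + α) · ¬(α + β) = 2/3 · 1/3 = 1/3
¬((β + α) · ¬(α + β)) = ¬1/3 = 2/3
¬β = ¬2/3 = 1/3
¬β + γ = 1/3 + 2/3 = 2/3
α · β = 1/3 · 2/3 = 1/3
(α · β) · β = 1/3 · 2/3 = 1/3
(¬β + γ) + ((α · β) · β) = 2/3 + 1/3 = 2/3
¬γ = ¬2/3 = 1/3
β + β = 2/3 + 2/3 = 2/3
¬γ + (β + β) = 1/3 + 2/3 = 2/3
((¬β + γ) + ((α · β) · β)) ⇒ (¬γ + (β + β)) = 2/3 ⇒ 2/3 = 1
γ · γ = 2/3 · 2/3 = 2/3
¬γ = ¬2/3 = 1/3
(γ · γ) · ¬γ = 2/3 · 1/3 = 1/3
¬((γ · γ) · ¬γ) = ¬1/3 = 2/3
(((¬β + γ) + ((α · β) · β)) ⇒ (¬γ + (β + β))) · ¬((γ · γ) · ¬γ) = 1 · 2/3 = 2/3
¬((β + α) · ¬(α + β)) · ((((¬β + γ) + ((α · β) · β)) ⇒ (¬γ + (β + β))) · ¬((γ · γ) · ¬γ)) = 2/3 · 2/3 = 2/3
γ ⇒ β = 2/3 ⇒ 2/3 = 1
¬(γ ⇒ β) = ¬1 = 0
γ · α = 2/3 · 1/3 = 1/3
¬(γ ⇒ β) ⇒ (γ · α) = 0 ⇒ 1/3 = 1
α ⇒ β = 1/3 ⇒ 2/3 = 1
γ + α = 2/3 + 1/3 = 2/3
(α ⇒ β) · (γ + α) = 1 · 2/3 = 2/3
γ ⇒ ((α ⇒ β) · (γ + α)) = 2/3 ⇒ 2/3 = 1
(¬(γ ⇒ β) ⇒ (γ · α)) · (γ ⇒ ((α ⇒ β) · (γ + α))) = 1 · 1 = 1
¬((¬(γ ⇒ β) ⇒ (γ · α)) · (γ ⇒ ((α ⇒ β) · (γ + α)))) = ¬1 = 0
¬α = ¬1/3 = 2/3
γ · α = 2/3 · 1/3 = 1/3
β ⇒ (γ · α) = 2/3 ⇒ 1/3 = 2/3
¬α · (β ⇒ (γ · α)) = 2/3 · 2/3 = 2/3
α ⇒ γ = 1/3 ⇒ 2/3 = 1
γ + (α ⇒ γ) = 2/3 + 1 = 1
(¬α · (β ⇒ (γ · α))) · (γ + (α ⇒ γ)) = 2/3 · 1 = 2/3
β + α = 2/3 + 1/3 = 2/3
¬α = ¬1/3 = 2/3
¬¬α = ¬2/3 = 1/3
(β + α) + ¬¬α = 2/3 + 1/3 = 2/3
((¬α · (β ⇒ (γ · α))) · (γ + (α ⇒ γ))) ⇒ ((β + α) + ¬¬α) = 2/3 ⇒ 2/3 = 1
¬((¬(γ ⇒ β) ⇒ (γ · α)) · (γ ⇒ ((α ⇒ β) · (γ + α)))) · (((¬α · (β ⇒ (γ · α))) · (γ + (α ⇒ γ))) ⇒ ((β + α) + ¬¬α)) = 0 · 1 = 0
(¬((β + α) · ¬(α + β)) · ((((¬β + γ) + ((α · β) · β)) ⇒ (¬γ + (β + β))) · ¬((γ · γ) · ¬γ))) ⇒ (¬((¬(γ ⇒ β) ⇒ (γ · α)) · (γ ⇒ ((α ⇒ β) · (γ + α)))) · (((¬α · (β ⇒ (γ · α))) · (γ + (α ⇒ γ))) ⇒ ((β + α) + ¬¬α))) = 2/3 ⇒ 0 = 1/3

1/3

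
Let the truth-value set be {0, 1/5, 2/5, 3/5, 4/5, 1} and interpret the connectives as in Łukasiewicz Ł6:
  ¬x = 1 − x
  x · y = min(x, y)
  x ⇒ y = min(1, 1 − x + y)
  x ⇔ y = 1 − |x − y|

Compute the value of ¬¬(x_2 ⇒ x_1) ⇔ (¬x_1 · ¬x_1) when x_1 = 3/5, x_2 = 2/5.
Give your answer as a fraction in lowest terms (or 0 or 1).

x_2 ⇒ x_1 = 2/5 ⇒ 3/5 = 1
¬(x_2 ⇒ x_1) = ¬1 = 0
¬¬(x_2 ⇒ x_1) = ¬0 = 1
¬x_1 = ¬3/5 = 2/5
¬x_1 = ¬3/5 = 2/5
¬x_1 · ¬x_1 = 2/5 · 2/5 = 2/5
¬¬(x_2 ⇒ x_1) ⇔ (¬x_1 · ¬x_1) = 1 ⇔ 2/5 = 2/5

2/5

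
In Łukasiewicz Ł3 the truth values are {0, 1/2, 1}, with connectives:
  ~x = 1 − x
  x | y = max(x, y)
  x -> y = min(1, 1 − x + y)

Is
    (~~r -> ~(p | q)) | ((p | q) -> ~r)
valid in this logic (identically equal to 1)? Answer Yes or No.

No

Counterexample: take p = 0, q = 1/2, r = 1.
~r = ~1 = 0
~~r = ~0 = 1
p | q = 0 | 1/2 = 1/2
~(p | q) = ~1/2 = 1/2
~~r -> ~(p | q) = 1 -> 1/2 = 1/2
(p | q) -> ~r = 1/2 -> 0 = 1/2
(~~r -> ~(p | q)) | ((p | q) -> ~r) = 1/2 | 1/2 = 1/2
This gives 1/2 ≠ 1.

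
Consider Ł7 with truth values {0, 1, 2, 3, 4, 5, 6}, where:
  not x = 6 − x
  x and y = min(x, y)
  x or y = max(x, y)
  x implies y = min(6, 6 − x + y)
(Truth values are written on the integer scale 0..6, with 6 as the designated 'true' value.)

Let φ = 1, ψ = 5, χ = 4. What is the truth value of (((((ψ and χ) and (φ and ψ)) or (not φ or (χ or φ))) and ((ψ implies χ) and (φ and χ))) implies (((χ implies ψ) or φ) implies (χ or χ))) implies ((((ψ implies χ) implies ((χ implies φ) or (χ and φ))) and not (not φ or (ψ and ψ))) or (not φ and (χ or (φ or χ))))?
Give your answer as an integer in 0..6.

ψ and χ = 5 and 4 = 4
φ and ψ = 1 and 5 = 1
(ψ and χ) and (φ and ψ) = 4 and 1 = 1
not φ = not 1 = 5
χ or φ = 4 or 1 = 4
not φ or (χ or φ) = 5 or 4 = 5
((ψ and χ) and (φ and ψ)) or (not φ or (χ or φ)) = 1 or 5 = 5
ψ implies χ = 5 implies 4 = 5
φ and χ = 1 and 4 = 1
(ψ implies χ) and (φ and χ) = 5 and 1 = 1
(((ψ and χ) and (φ and ψ)) or (not φ or (χ or φ))) and ((ψ implies χ) and (φ and χ)) = 5 and 1 = 1
χ implies ψ = 4 implies 5 = 6
(χ implies ψ) or φ = 6 or 1 = 6
χ or χ = 4 or 4 = 4
((χ implies ψ) or φ) implies (χ or χ) = 6 implies 4 = 4
((((ψ and χ) and (φ and ψ)) or (not φ or (χ or φ))) and ((ψ implies χ) and (φ and χ))) implies (((χ implies ψ) or φ) implies (χ or χ)) = 1 implies 4 = 6
ψ implies χ = 5 implies 4 = 5
χ implies φ = 4 implies 1 = 3
χ and φ = 4 and 1 = 1
(χ implies φ) or (χ and φ) = 3 or 1 = 3
(ψ implies χ) implies ((χ implies φ) or (χ and φ)) = 5 implies 3 = 4
not φ = not 1 = 5
ψ and ψ = 5 and 5 = 5
not φ or (ψ and ψ) = 5 or 5 = 5
not (not φ or (ψ and ψ)) = not 5 = 1
((ψ implies χ) implies ((χ implies φ) or (χ and φ))) and not (not φ or (ψ and ψ)) = 4 and 1 = 1
not φ = not 1 = 5
φ or χ = 1 or 4 = 4
χ or (φ or χ) = 4 or 4 = 4
not φ and (χ or (φ or χ)) = 5 and 4 = 4
(((ψ implies χ) implies ((χ implies φ) or (χ and φ))) and not (not φ or (ψ and ψ))) or (not φ and (χ or (φ or χ))) = 1 or 4 = 4
(((((ψ and χ) and (φ and ψ)) or (not φ or (χ or φ))) and ((ψ implies χ) and (φ and χ))) implies (((χ implies ψ) or φ) implies (χ or χ))) implies ((((ψ implies χ) implies ((χ implies φ) or (χ and φ))) and not (not φ or (ψ and ψ))) or (not φ and (χ or (φ or χ)))) = 6 implies 4 = 4

4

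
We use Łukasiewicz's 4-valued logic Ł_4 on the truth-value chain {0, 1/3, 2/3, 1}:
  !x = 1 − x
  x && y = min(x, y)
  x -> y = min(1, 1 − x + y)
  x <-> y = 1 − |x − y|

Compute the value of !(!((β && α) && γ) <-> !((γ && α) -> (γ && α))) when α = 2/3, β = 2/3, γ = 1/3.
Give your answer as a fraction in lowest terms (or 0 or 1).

β && α = 2/3 && 2/3 = 2/3
(β && α) && γ = 2/3 && 1/3 = 1/3
!((β && α) && γ) = !1/3 = 2/3
γ && α = 1/3 && 2/3 = 1/3
γ && α = 1/3 && 2/3 = 1/3
(γ && α) -> (γ && α) = 1/3 -> 1/3 = 1
!((γ && α) -> (γ && α)) = !1 = 0
!((β && α) && γ) <-> !((γ && α) -> (γ && α)) = 2/3 <-> 0 = 1/3
!(!((β && α) && γ) <-> !((γ && α) -> (γ && α))) = !1/3 = 2/3

2/3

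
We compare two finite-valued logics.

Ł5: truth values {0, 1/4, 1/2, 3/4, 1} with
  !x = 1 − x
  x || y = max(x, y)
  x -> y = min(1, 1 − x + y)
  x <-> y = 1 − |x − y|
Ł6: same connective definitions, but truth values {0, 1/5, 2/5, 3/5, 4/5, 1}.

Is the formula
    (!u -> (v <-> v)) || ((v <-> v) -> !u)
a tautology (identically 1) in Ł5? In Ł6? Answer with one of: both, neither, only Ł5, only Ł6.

In Ł5: every assignment gives 1 — tautology.
In Ł6: every assignment gives 1 — tautology.

both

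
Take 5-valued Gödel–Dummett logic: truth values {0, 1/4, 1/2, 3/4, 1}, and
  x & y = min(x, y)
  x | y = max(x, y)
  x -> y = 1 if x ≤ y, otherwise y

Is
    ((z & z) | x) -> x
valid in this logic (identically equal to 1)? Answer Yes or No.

Counterexample: take x = 0, z = 1/4.
z & z = 1/4 & 1/4 = 1/4
(z & z) | x = 1/4 | 0 = 1/4
((z & z) | x) -> x = 1/4 -> 0 = 0
This gives 0 ≠ 1.

No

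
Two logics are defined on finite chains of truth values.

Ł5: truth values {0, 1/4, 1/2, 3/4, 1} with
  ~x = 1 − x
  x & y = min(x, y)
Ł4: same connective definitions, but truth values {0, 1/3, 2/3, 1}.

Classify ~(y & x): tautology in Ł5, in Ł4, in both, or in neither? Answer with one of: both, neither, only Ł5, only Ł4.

neither

In Ł5: at x = 1/4, y = 1/4 the value is 3/4 — not a tautology.
In Ł4: at x = 1/3, y = 1/3 the value is 2/3 — not a tautology.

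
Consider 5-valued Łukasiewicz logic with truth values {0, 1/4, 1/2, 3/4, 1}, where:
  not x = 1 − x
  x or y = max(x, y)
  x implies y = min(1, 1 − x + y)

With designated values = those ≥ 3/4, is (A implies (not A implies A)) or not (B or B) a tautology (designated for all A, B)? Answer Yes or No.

Yes

At A = 1/4, B = 1, for instance:
not A = not 1/4 = 3/4
not A implies A = 3/4 implies 1/4 = 1/2
A implies (not A implies A) = 1/4 implies 1/2 = 1
B or B = 1 or 1 = 1
not (B or B) = not 1 = 0
(A implies (not A implies A)) or not (B or B) = 1 or 0 = 1
and checking the remaining 24 assignments likewise gives ≥ 3/4 in every case.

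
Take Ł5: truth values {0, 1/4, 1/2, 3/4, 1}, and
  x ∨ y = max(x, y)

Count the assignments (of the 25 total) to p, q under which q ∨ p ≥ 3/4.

16

value 1: 9 assignments (counts)
value 3/4: 7 assignments (counts)
value 1/2: 5 assignments
value 1/4: 3 assignments
value 0: 1 assignment
So 16 of the 25 assignments meet the threshold.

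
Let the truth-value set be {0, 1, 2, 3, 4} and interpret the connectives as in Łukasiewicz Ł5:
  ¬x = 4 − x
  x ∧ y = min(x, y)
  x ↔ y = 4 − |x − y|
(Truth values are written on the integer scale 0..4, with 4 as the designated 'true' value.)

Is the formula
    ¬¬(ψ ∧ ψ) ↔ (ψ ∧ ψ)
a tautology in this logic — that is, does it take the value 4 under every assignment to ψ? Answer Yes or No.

Yes

ψ = 0 ↦ 4
ψ = 1 ↦ 4
ψ = 2 ↦ 4
ψ = 3 ↦ 4
ψ = 4 ↦ 4
Every assignment gives a value ≥ 4.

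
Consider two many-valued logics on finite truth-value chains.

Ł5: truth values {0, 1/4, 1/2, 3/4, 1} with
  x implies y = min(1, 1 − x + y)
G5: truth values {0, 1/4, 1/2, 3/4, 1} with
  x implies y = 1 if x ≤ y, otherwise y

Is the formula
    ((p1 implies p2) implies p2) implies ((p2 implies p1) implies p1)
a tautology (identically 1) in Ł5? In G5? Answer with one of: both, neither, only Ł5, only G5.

only Ł5

In Ł5: every assignment gives 1 — tautology.
In G5: at p1 = 1/4, p2 = 0 the value is 1/4 — not a tautology.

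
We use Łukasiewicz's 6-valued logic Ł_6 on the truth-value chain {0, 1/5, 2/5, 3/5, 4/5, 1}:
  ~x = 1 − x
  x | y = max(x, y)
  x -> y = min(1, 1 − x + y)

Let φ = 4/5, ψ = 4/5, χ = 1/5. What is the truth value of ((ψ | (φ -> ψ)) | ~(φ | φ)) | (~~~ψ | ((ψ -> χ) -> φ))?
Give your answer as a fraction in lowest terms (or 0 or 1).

1

φ -> ψ = 4/5 -> 4/5 = 1
ψ | (φ -> ψ) = 4/5 | 1 = 1
φ | φ = 4/5 | 4/5 = 4/5
~(φ | φ) = ~4/5 = 1/5
(ψ | (φ -> ψ)) | ~(φ | φ) = 1 | 1/5 = 1
~ψ = ~4/5 = 1/5
~~ψ = ~1/5 = 4/5
~~~ψ = ~4/5 = 1/5
ψ -> χ = 4/5 -> 1/5 = 2/5
(ψ -> χ) -> φ = 2/5 -> 4/5 = 1
~~~ψ | ((ψ -> χ) -> φ) = 1/5 | 1 = 1
((ψ | (φ -> ψ)) | ~(φ | φ)) | (~~~ψ | ((ψ -> χ) -> φ)) = 1 | 1 = 1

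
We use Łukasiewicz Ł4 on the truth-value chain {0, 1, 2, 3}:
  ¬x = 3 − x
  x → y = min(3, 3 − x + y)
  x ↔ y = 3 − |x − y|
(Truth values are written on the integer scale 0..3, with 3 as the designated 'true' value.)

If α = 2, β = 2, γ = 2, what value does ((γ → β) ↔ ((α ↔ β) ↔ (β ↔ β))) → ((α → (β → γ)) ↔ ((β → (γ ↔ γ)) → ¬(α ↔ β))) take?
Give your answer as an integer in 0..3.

0

γ → β = 2 → 2 = 3
α ↔ β = 2 ↔ 2 = 3
β ↔ β = 2 ↔ 2 = 3
(α ↔ β) ↔ (β ↔ β) = 3 ↔ 3 = 3
(γ → β) ↔ ((α ↔ β) ↔ (β ↔ β)) = 3 ↔ 3 = 3
β → γ = 2 → 2 = 3
α → (β → γ) = 2 → 3 = 3
γ ↔ γ = 2 ↔ 2 = 3
β → (γ ↔ γ) = 2 → 3 = 3
α ↔ β = 2 ↔ 2 = 3
¬(α ↔ β) = ¬3 = 0
(β → (γ ↔ γ)) → ¬(α ↔ β) = 3 → 0 = 0
(α → (β → γ)) ↔ ((β → (γ ↔ γ)) → ¬(α ↔ β)) = 3 ↔ 0 = 0
((γ → β) ↔ ((α ↔ β) ↔ (β ↔ β))) → ((α → (β → γ)) ↔ ((β → (γ ↔ γ)) → ¬(α ↔ β))) = 3 → 0 = 0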